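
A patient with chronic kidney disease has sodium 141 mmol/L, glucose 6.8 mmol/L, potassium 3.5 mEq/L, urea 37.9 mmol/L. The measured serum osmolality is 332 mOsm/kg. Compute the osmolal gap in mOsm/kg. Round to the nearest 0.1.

5.3 mOsm/kg

Calculated osmolality = 2·Na + glucose + urea
= 2·141 + 6.8 + 37.9
= 282 + 6.80 + 37.90
= 326.7 mOsm/kg ≈ 326.7 mOsm/kg
Osmolar gap = measured − calculated = 332 − 326.7 = 5.3 mOsm/kg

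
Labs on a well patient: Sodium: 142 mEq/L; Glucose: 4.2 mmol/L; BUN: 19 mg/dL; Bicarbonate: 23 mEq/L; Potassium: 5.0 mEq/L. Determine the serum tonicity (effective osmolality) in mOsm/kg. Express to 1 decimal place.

288.2 mOsm/kg

Effective osmolality excludes urea (freely permeant across cell membranes):
2·Na + glucose
= 2·142 + 4.2
= 284 + 4.2
= 288.2 mOsm/kg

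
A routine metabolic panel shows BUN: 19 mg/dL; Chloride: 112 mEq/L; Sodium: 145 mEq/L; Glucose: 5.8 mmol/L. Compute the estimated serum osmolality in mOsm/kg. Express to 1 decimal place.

Calculated osmolality = 2·Na + glucose + BUN/2.8
= 2·145 + 5.8 + 19/2.8
= 290 + 5.80 + 6.79
= 302.59 mOsm/kg

302.6 mOsm/kg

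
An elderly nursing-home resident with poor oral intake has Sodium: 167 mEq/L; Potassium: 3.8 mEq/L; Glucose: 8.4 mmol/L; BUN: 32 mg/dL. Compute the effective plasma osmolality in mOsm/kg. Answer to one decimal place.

Effective osmolality excludes urea (freely permeant across cell membranes):
2·Na + glucose
= 2·167 + 8.4
= 334 + 8.4
= 342.4 mOsm/kg

342.4 mOsm/kg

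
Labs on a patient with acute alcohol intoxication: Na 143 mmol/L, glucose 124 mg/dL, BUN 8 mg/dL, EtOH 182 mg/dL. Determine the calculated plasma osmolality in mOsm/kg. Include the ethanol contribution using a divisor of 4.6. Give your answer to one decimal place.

335.3 mOsm/kg

Calculated osmolality = 2·Na + glucose/18 + BUN/2.8 + ethanol/4.6
= 2·143 + 124/18 + 8/2.8 + 182/4.6
= 286 + 6.89 + 2.86 + 39.57
= 335.32 mOsm/kg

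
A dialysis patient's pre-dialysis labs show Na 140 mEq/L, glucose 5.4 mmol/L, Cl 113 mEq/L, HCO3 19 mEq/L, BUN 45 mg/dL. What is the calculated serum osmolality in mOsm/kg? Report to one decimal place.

301.5 mOsm/kg

Calculated osmolality = 2·Na + glucose + BUN/2.8
= 2·140 + 5.4 + 45/2.8
= 280 + 5.40 + 16.07
= 301.47 mOsm/kg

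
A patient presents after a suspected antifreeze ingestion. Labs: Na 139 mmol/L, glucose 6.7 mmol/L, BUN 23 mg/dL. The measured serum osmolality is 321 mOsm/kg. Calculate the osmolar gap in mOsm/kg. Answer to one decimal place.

28.1 mOsm/kg

Calculated osmolality = 2·Na + glucose + BUN/2.8
= 2·139 + 6.7 + 23/2.8
= 278 + 6.70 + 8.21
= 292.91 mOsm/kg ≈ 292.9 mOsm/kg
Osmolar gap = measured − calculated = 321 − 292.9 = 28.1 mOsm/kg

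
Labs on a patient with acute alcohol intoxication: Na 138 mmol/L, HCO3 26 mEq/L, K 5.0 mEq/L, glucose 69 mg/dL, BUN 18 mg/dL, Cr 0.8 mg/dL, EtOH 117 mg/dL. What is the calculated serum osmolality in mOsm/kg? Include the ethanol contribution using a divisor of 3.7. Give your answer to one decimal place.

317.9 mOsm/kg

Calculated osmolality = 2·Na + glucose/18 + BUN/2.8 + ethanol/3.7
= 2·138 + 69/18 + 18/2.8 + 117/3.7
= 276 + 3.83 + 6.43 + 31.62
= 317.88 mOsm/kg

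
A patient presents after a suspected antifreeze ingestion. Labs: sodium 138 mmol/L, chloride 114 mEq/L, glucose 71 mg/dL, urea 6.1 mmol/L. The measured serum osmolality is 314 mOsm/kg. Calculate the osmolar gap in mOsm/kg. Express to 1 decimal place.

28.0 mOsm/kg

Calculated osmolality = 2·Na + glucose/18 + urea
= 2·138 + 71/18 + 6.1
= 276 + 3.94 + 6.10
= 286.04 mOsm/kg ≈ 286.0 mOsm/kg
Osmolar gap = measured − calculated = 314 − 286.0 = 28.0 mOsm/kg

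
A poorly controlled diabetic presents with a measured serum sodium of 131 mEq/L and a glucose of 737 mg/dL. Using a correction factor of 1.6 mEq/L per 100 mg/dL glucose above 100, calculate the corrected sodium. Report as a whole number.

141 mEq/L

Corrected Na = measured Na + 1.6 · (glucose − 100)/100
= 131 + 1.6 · (737 − 100)/100
= 131 + 10.2
= 141.2 mEq/L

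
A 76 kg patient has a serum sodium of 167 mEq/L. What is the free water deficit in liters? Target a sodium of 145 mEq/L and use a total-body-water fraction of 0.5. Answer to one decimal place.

5.8 L

TBW = 0.5 · 76 = 38 L
Free water deficit = TBW · (Na/145 − 1)
= 38 · (167/145 − 1)
= 38 · 0.1517
= 5.76 L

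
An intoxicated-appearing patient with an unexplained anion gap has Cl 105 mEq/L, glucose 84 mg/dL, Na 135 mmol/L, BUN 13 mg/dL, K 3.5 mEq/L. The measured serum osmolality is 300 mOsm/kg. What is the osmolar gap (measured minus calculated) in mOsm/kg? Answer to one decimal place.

Calculated osmolality = 2·Na + glucose/18 + BUN/2.8
= 2·135 + 84/18 + 13/2.8
= 270 + 4.67 + 4.64
= 279.31 mOsm/kg ≈ 279.3 mOsm/kg
Osmolar gap = measured − calculated = 300 − 279.3 = 20.7 mOsm/kg

20.7 mOsm/kg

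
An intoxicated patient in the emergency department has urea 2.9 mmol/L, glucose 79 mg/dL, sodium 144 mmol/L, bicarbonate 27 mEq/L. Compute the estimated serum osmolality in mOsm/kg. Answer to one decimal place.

295.3 mOsm/kg

Calculated osmolality = 2·Na + glucose/18 + urea
= 2·144 + 79/18 + 2.9
= 288 + 4.39 + 2.90
= 295.29 mOsm/kg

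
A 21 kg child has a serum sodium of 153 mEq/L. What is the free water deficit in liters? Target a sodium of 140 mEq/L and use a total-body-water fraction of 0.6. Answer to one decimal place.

TBW = 0.6 · 21 = 12.6 L
Free water deficit = TBW · (Na/140 − 1)
= 12.6 · (153/140 − 1)
= 12.6 · 0.0929
= 1.17 L

1.2 L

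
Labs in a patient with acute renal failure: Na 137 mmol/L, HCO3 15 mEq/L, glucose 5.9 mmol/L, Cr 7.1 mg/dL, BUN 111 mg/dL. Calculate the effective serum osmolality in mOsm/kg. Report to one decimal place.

279.9 mOsm/kg

Effective osmolality excludes urea (freely permeant across cell membranes):
2·Na + glucose
= 2·137 + 5.9
= 274 + 5.9
= 279.9 mOsm/kg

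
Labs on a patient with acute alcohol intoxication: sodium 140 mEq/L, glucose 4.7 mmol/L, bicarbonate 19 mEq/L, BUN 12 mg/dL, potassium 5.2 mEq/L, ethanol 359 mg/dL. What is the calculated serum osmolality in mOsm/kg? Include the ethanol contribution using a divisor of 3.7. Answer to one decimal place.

386.0 mOsm/kg

Calculated osmolality = 2·Na + glucose + BUN/2.8 + ethanol/3.7
= 2·140 + 4.7 + 12/2.8 + 359/3.7
= 280 + 4.70 + 4.29 + 97.03
= 386.02 mOsm/kg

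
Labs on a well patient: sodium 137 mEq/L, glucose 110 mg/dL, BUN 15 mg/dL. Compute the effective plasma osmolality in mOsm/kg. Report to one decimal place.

280.1 mOsm/kg

Effective osmolality excludes urea (freely permeant across cell membranes):
2·Na + glucose/18
= 2·137 + 110/18
= 274 + 6.11
= 280.11 mOsm/kg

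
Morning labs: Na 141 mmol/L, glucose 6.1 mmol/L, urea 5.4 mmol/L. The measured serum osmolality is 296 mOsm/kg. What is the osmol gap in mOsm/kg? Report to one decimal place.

Calculated osmolality = 2·Na + glucose + urea
= 2·141 + 6.1 + 5.4
= 282 + 6.10 + 5.40
= 293.5 mOsm/kg ≈ 293.5 mOsm/kg
Osmolar gap = measured − calculated = 296 − 293.5 = 2.5 mOsm/kg

2.5 mOsm/kg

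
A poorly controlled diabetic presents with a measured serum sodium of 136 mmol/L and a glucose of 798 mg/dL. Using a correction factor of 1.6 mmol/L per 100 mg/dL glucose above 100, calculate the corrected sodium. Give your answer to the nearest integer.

147 mmol/L

Corrected Na = measured Na + 1.6 · (glucose − 100)/100
= 136 + 1.6 · (798 − 100)/100
= 136 + 11.2
= 147.2 mmol/L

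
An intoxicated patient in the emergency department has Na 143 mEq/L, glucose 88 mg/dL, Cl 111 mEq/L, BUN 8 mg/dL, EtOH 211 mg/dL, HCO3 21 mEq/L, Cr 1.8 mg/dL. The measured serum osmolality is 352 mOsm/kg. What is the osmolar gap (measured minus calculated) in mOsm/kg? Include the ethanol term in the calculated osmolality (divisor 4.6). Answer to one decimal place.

12.4 mOsm/kg

Calculated osmolality = 2·Na + glucose/18 + BUN/2.8 + ethanol/4.6
= 2·143 + 88/18 + 8/2.8 + 211/4.6
= 286 + 4.89 + 2.86 + 45.87
= 339.62 mOsm/kg ≈ 339.6 mOsm/kg
Osmolar gap = measured − calculated = 352 − 339.6 = 12.4 mOsm/kg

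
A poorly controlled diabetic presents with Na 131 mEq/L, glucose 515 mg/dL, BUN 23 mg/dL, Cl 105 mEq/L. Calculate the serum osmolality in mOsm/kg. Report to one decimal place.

298.8 mOsm/kg

Calculated osmolality = 2·Na + glucose/18 + BUN/2.8
= 2·131 + 515/18 + 23/2.8
= 262 + 28.61 + 8.21
= 298.82 mOsm/kg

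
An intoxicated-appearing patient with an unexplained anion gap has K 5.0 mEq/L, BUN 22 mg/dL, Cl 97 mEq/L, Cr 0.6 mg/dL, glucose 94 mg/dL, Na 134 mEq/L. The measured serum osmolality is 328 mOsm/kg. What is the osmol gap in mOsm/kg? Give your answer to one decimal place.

Calculated osmolality = 2·Na + glucose/18 + BUN/2.8
= 2·134 + 94/18 + 22/2.8
= 268 + 5.22 + 7.86
= 281.08 mOsm/kg ≈ 281.1 mOsm/kg
Osmolar gap = measured − calculated = 328 − 281.1 = 46.9 mOsm/kg

46.9 mOsm/kg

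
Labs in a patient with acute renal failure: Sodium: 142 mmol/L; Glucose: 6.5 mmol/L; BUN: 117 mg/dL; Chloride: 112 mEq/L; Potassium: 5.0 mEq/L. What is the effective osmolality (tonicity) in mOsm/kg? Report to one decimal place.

290.5 mOsm/kg

Effective osmolality excludes urea (freely permeant across cell membranes):
2·Na + glucose
= 2·142 + 6.5
= 284 + 6.5
= 290.5 mOsm/kg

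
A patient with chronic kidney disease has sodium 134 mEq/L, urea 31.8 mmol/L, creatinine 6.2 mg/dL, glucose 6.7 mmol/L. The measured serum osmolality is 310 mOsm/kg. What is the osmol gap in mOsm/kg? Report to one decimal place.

3.5 mOsm/kg

Calculated osmolality = 2·Na + glucose + urea
= 2·134 + 6.7 + 31.8
= 268 + 6.70 + 31.80
= 306.5 mOsm/kg ≈ 306.5 mOsm/kg
Osmolar gap = measured − calculated = 310 − 306.5 = 3.5 mOsm/kg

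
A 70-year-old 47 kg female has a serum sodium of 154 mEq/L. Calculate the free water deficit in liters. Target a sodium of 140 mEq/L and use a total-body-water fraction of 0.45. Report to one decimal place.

TBW = 0.45 · 47 = 21.15 L
Free water deficit = TBW · (Na/140 − 1)
= 21.15 · (154/140 − 1)
= 21.15 · 0.1
= 2.11 L

2.1 L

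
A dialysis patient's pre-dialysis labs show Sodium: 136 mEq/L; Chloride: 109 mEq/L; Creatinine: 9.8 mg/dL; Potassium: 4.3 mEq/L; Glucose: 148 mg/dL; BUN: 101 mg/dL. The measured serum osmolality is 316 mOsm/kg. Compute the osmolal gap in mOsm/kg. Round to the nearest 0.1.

Calculated osmolality = 2·Na + glucose/18 + BUN/2.8
= 2·136 + 148/18 + 101/2.8
= 272 + 8.22 + 36.07
= 316.29 mOsm/kg ≈ 316.3 mOsm/kg
Osmolar gap = measured − calculated = 316 − 316.3 = -0.3 mOsm/kg

-0.3 mOsm/kg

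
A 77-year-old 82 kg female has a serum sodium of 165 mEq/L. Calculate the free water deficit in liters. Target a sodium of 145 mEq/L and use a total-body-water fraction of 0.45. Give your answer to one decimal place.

TBW = 0.45 · 82 = 36.9 L
Free water deficit = TBW · (Na/145 − 1)
= 36.9 · (165/145 − 1)
= 36.9 · 0.1379
= 5.09 L

5.1 L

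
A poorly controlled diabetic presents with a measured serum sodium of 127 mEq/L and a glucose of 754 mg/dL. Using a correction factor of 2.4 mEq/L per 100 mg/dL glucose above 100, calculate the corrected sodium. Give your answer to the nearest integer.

Corrected Na = measured Na + 2.4 · (glucose − 100)/100
= 127 + 2.4 · (754 − 100)/100
= 127 + 15.7
= 142.7 mEq/L

143 mEq/L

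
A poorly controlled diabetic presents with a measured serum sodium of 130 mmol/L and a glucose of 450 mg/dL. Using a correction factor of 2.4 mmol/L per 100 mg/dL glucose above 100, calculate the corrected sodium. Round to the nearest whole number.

Corrected Na = measured Na + 2.4 · (glucose − 100)/100
= 130 + 2.4 · (450 − 100)/100
= 130 + 8.4
= 138.4 mmol/L

138 mmol/L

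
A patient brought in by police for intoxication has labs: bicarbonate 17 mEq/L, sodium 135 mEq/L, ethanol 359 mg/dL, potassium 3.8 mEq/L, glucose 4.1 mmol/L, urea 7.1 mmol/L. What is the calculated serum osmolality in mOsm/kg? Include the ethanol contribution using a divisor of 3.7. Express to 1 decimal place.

Calculated osmolality = 2·Na + glucose + urea + ethanol/3.7
= 2·135 + 4.1 + 7.1 + 359/3.7
= 270 + 4.10 + 7.10 + 97.03
= 378.23 mOsm/kg

378.2 mOsm/kg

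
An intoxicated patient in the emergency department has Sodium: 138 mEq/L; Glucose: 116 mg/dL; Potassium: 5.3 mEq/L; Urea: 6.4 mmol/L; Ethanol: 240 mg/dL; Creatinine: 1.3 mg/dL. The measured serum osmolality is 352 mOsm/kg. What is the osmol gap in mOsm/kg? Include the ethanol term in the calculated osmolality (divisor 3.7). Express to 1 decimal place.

Calculated osmolality = 2·Na + glucose/18 + urea + ethanol/3.7
= 2·138 + 116/18 + 6.4 + 240/3.7
= 276 + 6.44 + 6.40 + 64.86
= 353.7 mOsm/kg ≈ 353.7 mOsm/kg
Osmolar gap = measured − calculated = 352 − 353.7 = -1.7 mOsm/kg

-1.7 mOsm/kg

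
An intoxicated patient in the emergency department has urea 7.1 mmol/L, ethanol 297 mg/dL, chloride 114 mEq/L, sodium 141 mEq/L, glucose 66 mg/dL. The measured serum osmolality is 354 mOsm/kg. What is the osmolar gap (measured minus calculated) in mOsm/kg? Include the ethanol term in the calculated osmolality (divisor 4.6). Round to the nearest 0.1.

-3.3 mOsm/kg

Calculated osmolality = 2·Na + glucose/18 + urea + ethanol/4.6
= 2·141 + 66/18 + 7.1 + 297/4.6
= 282 + 3.67 + 7.10 + 64.57
= 357.34 mOsm/kg ≈ 357.3 mOsm/kg
Osmolar gap = measured − calculated = 354 − 357.3 = -3.3 mOsm/kg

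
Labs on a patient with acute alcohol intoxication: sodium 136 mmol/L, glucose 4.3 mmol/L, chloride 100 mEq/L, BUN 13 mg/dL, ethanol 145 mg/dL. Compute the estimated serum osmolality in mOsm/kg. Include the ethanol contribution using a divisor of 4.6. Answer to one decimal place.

312.5 mOsm/kg

Calculated osmolality = 2·Na + glucose + BUN/2.8 + ethanol/4.6
= 2·136 + 4.3 + 13/2.8 + 145/4.6
= 272 + 4.30 + 4.64 + 31.52
= 312.46 mOsm/kg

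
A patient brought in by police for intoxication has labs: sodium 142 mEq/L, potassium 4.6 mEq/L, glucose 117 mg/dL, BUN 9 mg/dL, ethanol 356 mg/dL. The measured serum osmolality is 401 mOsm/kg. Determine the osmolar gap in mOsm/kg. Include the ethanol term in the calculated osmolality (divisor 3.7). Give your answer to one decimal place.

Calculated osmolality = 2·Na + glucose/18 + BUN/2.8 + ethanol/3.7
= 2·142 + 117/18 + 9/2.8 + 356/3.7
= 284 + 6.50 + 3.21 + 96.22
= 389.93 mOsm/kg ≈ 389.9 mOsm/kg
Osmolar gap = measured − calculated = 401 − 389.9 = 11.1 mOsm/kg

11.1 mOsm/kg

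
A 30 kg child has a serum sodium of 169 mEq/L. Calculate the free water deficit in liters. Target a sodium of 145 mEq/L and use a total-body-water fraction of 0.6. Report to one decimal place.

3.0 L

TBW = 0.6 · 30 = 18 L
Free water deficit = TBW · (Na/145 − 1)
= 18 · (169/145 − 1)
= 18 · 0.1655
= 2.98 L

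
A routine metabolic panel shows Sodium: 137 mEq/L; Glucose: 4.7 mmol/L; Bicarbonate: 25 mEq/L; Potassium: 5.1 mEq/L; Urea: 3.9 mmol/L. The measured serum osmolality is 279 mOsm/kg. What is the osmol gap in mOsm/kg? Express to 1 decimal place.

-3.6 mOsm/kg

Calculated osmolality = 2·Na + glucose + urea
= 2·137 + 4.7 + 3.9
= 274 + 4.70 + 3.90
= 282.6 mOsm/kg ≈ 282.6 mOsm/kg
Osmolar gap = measured − calculated = 279 − 282.6 = -3.6 mOsm/kg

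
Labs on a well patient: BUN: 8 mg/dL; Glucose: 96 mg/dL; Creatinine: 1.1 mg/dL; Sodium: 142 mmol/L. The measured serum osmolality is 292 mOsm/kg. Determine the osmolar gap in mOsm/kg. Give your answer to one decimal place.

-0.2 mOsm/kg

Calculated osmolality = 2·Na + glucose/18 + BUN/2.8
= 2·142 + 96/18 + 8/2.8
= 284 + 5.33 + 2.86
= 292.19 mOsm/kg ≈ 292.2 mOsm/kg
Osmolar gap = measured − calculated = 292 − 292.2 = -0.2 mOsm/kg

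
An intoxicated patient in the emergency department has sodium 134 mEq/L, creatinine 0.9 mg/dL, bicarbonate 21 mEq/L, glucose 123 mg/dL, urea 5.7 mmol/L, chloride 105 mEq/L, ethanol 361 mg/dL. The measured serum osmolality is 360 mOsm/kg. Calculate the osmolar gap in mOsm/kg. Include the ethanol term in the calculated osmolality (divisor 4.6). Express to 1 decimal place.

Calculated osmolality = 2·Na + glucose/18 + urea + ethanol/4.6
= 2·134 + 123/18 + 5.7 + 361/4.6
= 268 + 6.83 + 5.70 + 78.48
= 359.01 mOsm/kg ≈ 359.0 mOsm/kg
Osmolar gap = measured − calculated = 360 − 359.0 = 1.0 mOsm/kg

1.0 mOsm/kg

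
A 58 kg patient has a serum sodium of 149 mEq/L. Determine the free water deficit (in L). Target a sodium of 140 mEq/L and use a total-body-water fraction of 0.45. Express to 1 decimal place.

TBW = 0.45 · 58 = 26.1 L
Free water deficit = TBW · (Na/140 − 1)
= 26.1 · (149/140 − 1)
= 26.1 · 0.0643
= 1.68 L

1.7 L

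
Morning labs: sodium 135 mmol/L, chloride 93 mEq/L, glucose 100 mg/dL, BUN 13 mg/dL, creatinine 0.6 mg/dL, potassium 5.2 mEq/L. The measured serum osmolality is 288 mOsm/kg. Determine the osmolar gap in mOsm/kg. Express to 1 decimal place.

7.8 mOsm/kg

Calculated osmolality = 2·Na + glucose/18 + BUN/2.8
= 2·135 + 100/18 + 13/2.8
= 270 + 5.56 + 4.64
= 280.2 mOsm/kg ≈ 280.2 mOsm/kg
Osmolar gap = measured − calculated = 288 − 280.2 = 7.8 mOsm/kg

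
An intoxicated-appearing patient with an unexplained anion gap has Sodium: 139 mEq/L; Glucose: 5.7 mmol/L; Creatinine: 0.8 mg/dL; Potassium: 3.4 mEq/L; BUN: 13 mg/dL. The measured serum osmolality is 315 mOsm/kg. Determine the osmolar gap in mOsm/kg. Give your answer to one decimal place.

26.7 mOsm/kg

Calculated osmolality = 2·Na + glucose + BUN/2.8
= 2·139 + 5.7 + 13/2.8
= 278 + 5.70 + 4.64
= 288.34 mOsm/kg ≈ 288.3 mOsm/kg
Osmolar gap = measured − calculated = 315 − 288.3 = 26.7 mOsm/kg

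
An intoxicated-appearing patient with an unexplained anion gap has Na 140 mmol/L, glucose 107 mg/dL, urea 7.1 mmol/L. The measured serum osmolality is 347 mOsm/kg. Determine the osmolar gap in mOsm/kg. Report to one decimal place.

Calculated osmolality = 2·Na + glucose/18 + urea
= 2·140 + 107/18 + 7.1
= 280 + 5.94 + 7.10
= 293.04 mOsm/kg ≈ 293.0 mOsm/kg
Osmolar gap = measured − calculated = 347 − 293.0 = 54.0 mOsm/kg

54.0 mOsm/kg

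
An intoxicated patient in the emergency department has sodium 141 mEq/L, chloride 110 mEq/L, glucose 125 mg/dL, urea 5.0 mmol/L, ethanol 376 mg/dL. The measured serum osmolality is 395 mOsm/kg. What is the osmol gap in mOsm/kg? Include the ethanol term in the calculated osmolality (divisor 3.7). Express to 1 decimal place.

Calculated osmolality = 2·Na + glucose/18 + urea + ethanol/3.7
= 2·141 + 125/18 + 5 + 376/3.7
= 282 + 6.94 + 5 + 101.62
= 395.56 mOsm/kg ≈ 395.6 mOsm/kg
Osmolar gap = measured − calculated = 395 − 395.6 = -0.6 mOsm/kg

-0.6 mOsm/kg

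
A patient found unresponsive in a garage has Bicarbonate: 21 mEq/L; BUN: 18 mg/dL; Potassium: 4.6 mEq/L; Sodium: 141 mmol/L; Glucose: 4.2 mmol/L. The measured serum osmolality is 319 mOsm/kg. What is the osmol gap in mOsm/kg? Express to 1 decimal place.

Calculated osmolality = 2·Na + glucose + BUN/2.8
= 2·141 + 4.2 + 18/2.8
= 282 + 4.20 + 6.43
= 292.63 mOsm/kg ≈ 292.6 mOsm/kg
Osmolar gap = measured − calculated = 319 − 292.6 = 26.4 mOsm/kg

26.4 mOsm/kg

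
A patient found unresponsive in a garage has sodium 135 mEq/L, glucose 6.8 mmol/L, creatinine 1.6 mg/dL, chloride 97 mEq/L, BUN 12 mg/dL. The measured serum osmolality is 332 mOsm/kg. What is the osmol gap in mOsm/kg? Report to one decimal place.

50.9 mOsm/kg

Calculated osmolality = 2·Na + glucose + BUN/2.8
= 2·135 + 6.8 + 12/2.8
= 270 + 6.80 + 4.29
= 281.09 mOsm/kg ≈ 281.1 mOsm/kg
Osmolar gap = measured − calculated = 332 − 281.1 = 50.9 mOsm/kg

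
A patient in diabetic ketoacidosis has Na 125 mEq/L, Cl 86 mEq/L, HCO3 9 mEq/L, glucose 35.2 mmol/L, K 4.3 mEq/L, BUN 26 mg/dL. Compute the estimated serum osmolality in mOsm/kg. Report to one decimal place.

294.5 mOsm/kg

Calculated osmolality = 2·Na + glucose + BUN/2.8
= 2·125 + 35.2 + 26/2.8
= 250 + 35.20 + 9.29
= 294.49 mOsm/kg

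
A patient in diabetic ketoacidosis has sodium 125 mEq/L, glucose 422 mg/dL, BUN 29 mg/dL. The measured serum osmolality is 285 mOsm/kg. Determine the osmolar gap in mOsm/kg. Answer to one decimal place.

Calculated osmolality = 2·Na + glucose/18 + BUN/2.8
= 2·125 + 422/18 + 29/2.8
= 250 + 23.44 + 10.36
= 283.8 mOsm/kg ≈ 283.8 mOsm/kg
Osmolar gap = measured − calculated = 285 − 283.8 = 1.2 mOsm/kg

1.2 mOsm/kg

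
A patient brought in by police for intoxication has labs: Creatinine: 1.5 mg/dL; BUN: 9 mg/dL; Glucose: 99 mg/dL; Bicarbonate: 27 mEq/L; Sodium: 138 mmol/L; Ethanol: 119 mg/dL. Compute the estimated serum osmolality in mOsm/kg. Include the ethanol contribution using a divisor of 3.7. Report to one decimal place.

Calculated osmolality = 2·Na + glucose/18 + BUN/2.8 + ethanol/3.7
= 2·138 + 99/18 + 9/2.8 + 119/3.7
= 276 + 5.50 + 3.21 + 32.16
= 316.87 mOsm/kg

316.9 mOsm/kg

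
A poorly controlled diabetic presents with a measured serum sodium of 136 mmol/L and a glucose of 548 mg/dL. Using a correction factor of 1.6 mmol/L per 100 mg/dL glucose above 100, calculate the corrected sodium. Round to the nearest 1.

143 mmol/L

Corrected Na = measured Na + 1.6 · (glucose − 100)/100
= 136 + 1.6 · (548 − 100)/100
= 136 + 7.2
= 143.2 mmol/L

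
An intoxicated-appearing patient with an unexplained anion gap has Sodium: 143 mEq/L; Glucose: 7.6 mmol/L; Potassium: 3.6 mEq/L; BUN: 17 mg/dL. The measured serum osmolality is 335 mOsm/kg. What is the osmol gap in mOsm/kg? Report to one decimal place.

35.3 mOsm/kg

Calculated osmolality = 2·Na + glucose + BUN/2.8
= 2·143 + 7.6 + 17/2.8
= 286 + 7.60 + 6.07
= 299.67 mOsm/kg ≈ 299.7 mOsm/kg
Osmolar gap = measured − calculated = 335 − 299.7 = 35.3 mOsm/kg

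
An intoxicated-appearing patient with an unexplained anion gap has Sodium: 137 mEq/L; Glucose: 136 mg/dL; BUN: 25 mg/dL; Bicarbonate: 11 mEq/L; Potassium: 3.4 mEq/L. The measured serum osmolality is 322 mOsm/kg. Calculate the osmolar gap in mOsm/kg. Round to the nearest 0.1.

31.5 mOsm/kg

Calculated osmolality = 2·Na + glucose/18 + BUN/2.8
= 2·137 + 136/18 + 25/2.8
= 274 + 7.56 + 8.93
= 290.49 mOsm/kg ≈ 290.5 mOsm/kg
Osmolar gap = measured − calculated = 322 − 290.5 = 31.5 mOsm/kg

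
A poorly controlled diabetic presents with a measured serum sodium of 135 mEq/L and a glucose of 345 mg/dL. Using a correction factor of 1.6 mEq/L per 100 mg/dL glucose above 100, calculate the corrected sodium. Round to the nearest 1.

Corrected Na = measured Na + 1.6 · (glucose − 100)/100
= 135 + 1.6 · (345 − 100)/100
= 135 + 3.9
= 138.9 mEq/L

139 mEq/L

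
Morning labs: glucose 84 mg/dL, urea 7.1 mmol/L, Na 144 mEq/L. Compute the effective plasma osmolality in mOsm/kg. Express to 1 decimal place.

Effective osmolality excludes urea (freely permeant across cell membranes):
2·Na + glucose/18
= 2·144 + 84/18
= 288 + 4.67
= 292.67 mOsm/kg

292.7 mOsm/kg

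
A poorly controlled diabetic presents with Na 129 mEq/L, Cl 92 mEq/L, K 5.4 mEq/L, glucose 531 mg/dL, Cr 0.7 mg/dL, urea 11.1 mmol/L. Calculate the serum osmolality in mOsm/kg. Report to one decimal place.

Calculated osmolality = 2·Na + glucose/18 + urea
= 2·129 + 531/18 + 11.1
= 258 + 29.50 + 11.10
= 298.6 mOsm/kg

298.6 mOsm/kg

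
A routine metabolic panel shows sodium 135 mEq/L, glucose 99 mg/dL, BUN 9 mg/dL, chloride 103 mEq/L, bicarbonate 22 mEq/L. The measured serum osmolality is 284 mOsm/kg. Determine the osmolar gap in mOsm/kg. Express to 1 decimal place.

Calculated osmolality = 2·Na + glucose/18 + BUN/2.8
= 2·135 + 99/18 + 9/2.8
= 270 + 5.50 + 3.21
= 278.71 mOsm/kg ≈ 278.7 mOsm/kg
Osmolar gap = measured − calculated = 284 − 278.7 = 5.3 mOsm/kg

5.3 mOsm/kg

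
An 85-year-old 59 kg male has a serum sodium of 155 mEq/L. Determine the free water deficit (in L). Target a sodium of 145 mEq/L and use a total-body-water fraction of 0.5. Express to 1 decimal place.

TBW = 0.5 · 59 = 29.5 L
Free water deficit = TBW · (Na/145 − 1)
= 29.5 · (155/145 − 1)
= 29.5 · 0.069
= 2.04 L

2.0 L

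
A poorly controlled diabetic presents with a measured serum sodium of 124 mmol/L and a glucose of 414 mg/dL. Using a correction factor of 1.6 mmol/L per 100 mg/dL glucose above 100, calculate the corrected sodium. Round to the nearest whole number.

Corrected Na = measured Na + 1.6 · (glucose − 100)/100
= 124 + 1.6 · (414 − 100)/100
= 124 + 5
= 129 mmol/L

129 mmol/L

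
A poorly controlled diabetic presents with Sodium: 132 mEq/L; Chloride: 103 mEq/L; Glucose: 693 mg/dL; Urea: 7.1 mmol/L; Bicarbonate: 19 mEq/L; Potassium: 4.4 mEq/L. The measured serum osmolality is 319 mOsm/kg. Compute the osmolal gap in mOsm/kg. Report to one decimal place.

Calculated osmolality = 2·Na + glucose/18 + urea
= 2·132 + 693/18 + 7.1
= 264 + 38.50 + 7.10
= 309.6 mOsm/kg ≈ 309.6 mOsm/kg
Osmolar gap = measured − calculated = 319 − 309.6 = 9.4 mOsm/kg

9.4 mOsm/kg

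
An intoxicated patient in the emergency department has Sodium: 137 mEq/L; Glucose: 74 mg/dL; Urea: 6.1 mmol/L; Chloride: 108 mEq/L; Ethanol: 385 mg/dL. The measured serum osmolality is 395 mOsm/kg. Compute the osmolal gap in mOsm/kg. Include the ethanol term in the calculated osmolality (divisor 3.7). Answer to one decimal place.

6.7 mOsm/kg

Calculated osmolality = 2·Na + glucose/18 + urea + ethanol/3.7
= 2·137 + 74/18 + 6.1 + 385/3.7
= 274 + 4.11 + 6.10 + 104.05
= 388.26 mOsm/kg ≈ 388.3 mOsm/kg
Osmolar gap = measured − calculated = 395 − 388.3 = 6.7 mOsm/kg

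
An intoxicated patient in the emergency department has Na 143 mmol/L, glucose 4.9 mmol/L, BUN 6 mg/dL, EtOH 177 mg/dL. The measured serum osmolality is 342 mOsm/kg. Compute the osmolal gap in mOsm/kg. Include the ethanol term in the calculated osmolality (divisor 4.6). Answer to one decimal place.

10.5 mOsm/kg

Calculated osmolality = 2·Na + glucose + BUN/2.8 + ethanol/4.6
= 2·143 + 4.9 + 6/2.8 + 177/4.6
= 286 + 4.90 + 2.14 + 38.48
= 331.52 mOsm/kg ≈ 331.5 mOsm/kg
Osmolar gap = measured − calculated = 342 − 331.5 = 10.5 mOsm/kg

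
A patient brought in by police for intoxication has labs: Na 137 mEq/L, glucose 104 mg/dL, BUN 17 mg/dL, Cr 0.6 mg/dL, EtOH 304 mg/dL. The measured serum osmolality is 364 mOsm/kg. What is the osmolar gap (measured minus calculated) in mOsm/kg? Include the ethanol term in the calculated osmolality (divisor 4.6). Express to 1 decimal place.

Calculated osmolality = 2·Na + glucose/18 + BUN/2.8 + ethanol/4.6
= 2·137 + 104/18 + 17/2.8 + 304/4.6
= 274 + 5.78 + 6.07 + 66.09
= 351.94 mOsm/kg ≈ 351.9 mOsm/kg
Osmolar gap = measured − calculated = 364 − 351.9 = 12.1 mOsm/kg

12.1 mOsm/kg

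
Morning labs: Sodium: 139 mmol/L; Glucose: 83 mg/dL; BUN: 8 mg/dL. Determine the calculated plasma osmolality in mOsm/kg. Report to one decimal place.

285.5 mOsm/kg

Calculated osmolality = 2·Na + glucose/18 + BUN/2.8
= 2·139 + 83/18 + 8/2.8
= 278 + 4.61 + 2.86
= 285.47 mOsm/kg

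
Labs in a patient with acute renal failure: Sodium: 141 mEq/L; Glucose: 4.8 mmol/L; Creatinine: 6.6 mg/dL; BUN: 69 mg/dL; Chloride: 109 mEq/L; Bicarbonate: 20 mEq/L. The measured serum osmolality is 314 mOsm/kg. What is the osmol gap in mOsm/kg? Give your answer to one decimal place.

2.6 mOsm/kg

Calculated osmolality = 2·Na + glucose + BUN/2.8
= 2·141 + 4.8 + 69/2.8
= 282 + 4.80 + 24.64
= 311.44 mOsm/kg ≈ 311.4 mOsm/kg
Osmolar gap = measured − calculated = 314 − 311.4 = 2.6 mOsm/kg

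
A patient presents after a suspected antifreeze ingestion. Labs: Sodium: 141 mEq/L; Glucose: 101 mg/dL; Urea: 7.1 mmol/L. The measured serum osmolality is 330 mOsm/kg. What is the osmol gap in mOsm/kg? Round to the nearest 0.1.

35.3 mOsm/kg

Calculated osmolality = 2·Na + glucose/18 + urea
= 2·141 + 101/18 + 7.1
= 282 + 5.61 + 7.10
= 294.71 mOsm/kg ≈ 294.7 mOsm/kg
Osmolar gap = measured − calculated = 330 − 294.7 = 35.3 mOsm/kg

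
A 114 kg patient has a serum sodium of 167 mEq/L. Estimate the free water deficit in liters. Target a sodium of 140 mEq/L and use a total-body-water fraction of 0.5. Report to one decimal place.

11.0 L

TBW = 0.5 · 114 = 57 L
Free water deficit = TBW · (Na/140 − 1)
= 57 · (167/140 − 1)
= 57 · 0.1929
= 11 L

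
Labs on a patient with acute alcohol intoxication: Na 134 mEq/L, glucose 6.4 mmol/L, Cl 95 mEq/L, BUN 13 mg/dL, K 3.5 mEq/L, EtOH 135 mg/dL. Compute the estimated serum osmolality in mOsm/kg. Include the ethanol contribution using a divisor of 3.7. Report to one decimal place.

315.5 mOsm/kg

Calculated osmolality = 2·Na + glucose + BUN/2.8 + ethanol/3.7
= 2·134 + 6.4 + 13/2.8 + 135/3.7
= 268 + 6.40 + 4.64 + 36.49
= 315.53 mOsm/kg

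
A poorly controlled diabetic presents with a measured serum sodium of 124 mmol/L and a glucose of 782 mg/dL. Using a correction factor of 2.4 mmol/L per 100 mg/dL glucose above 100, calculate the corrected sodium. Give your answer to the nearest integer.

Corrected Na = measured Na + 2.4 · (glucose − 100)/100
= 124 + 2.4 · (782 − 100)/100
= 124 + 16.4
= 140.4 mmol/L

140 mmol/L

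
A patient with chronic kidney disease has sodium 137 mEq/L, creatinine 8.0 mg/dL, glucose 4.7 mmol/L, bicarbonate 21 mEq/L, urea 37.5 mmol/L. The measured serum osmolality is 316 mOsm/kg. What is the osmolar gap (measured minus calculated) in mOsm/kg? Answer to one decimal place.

-0.2 mOsm/kg

Calculated osmolality = 2·Na + glucose + urea
= 2·137 + 4.7 + 37.5
= 274 + 4.70 + 37.50
= 316.2 mOsm/kg ≈ 316.2 mOsm/kg
Osmolar gap = measured − calculated = 316 − 316.2 = -0.2 mOsm/kg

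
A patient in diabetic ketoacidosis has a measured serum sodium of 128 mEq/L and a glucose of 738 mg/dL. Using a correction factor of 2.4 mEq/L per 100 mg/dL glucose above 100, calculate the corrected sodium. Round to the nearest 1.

Corrected Na = measured Na + 2.4 · (glucose − 100)/100
= 128 + 2.4 · (738 − 100)/100
= 128 + 15.3
= 143.3 mEq/L

143 mEq/L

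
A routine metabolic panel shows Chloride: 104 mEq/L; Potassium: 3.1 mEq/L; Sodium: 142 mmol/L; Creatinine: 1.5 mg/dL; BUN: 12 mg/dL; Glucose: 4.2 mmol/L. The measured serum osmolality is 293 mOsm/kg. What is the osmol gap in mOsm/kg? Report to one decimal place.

Calculated osmolality = 2·Na + glucose + BUN/2.8
= 2·142 + 4.2 + 12/2.8
= 284 + 4.20 + 4.29
= 292.49 mOsm/kg ≈ 292.5 mOsm/kg
Osmolar gap = measured − calculated = 293 − 292.5 = 0.5 mOsm/kg

0.5 mOsm/kg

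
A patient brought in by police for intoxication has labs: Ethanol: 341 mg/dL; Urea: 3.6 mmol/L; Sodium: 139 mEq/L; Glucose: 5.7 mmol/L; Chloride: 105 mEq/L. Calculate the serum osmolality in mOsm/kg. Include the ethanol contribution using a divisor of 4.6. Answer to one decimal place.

Calculated osmolality = 2·Na + glucose + urea + ethanol/4.6
= 2·139 + 5.7 + 3.6 + 341/4.6
= 278 + 5.70 + 3.60 + 74.13
= 361.43 mOsm/kg

361.4 mOsm/kg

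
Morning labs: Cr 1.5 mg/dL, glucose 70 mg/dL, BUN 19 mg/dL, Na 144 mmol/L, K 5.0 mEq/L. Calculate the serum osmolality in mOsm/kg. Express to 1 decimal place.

298.7 mOsm/kg

Calculated osmolality = 2·Na + glucose/18 + BUN/2.8
= 2·144 + 70/18 + 19/2.8
= 288 + 3.89 + 6.79
= 298.68 mOsm/kg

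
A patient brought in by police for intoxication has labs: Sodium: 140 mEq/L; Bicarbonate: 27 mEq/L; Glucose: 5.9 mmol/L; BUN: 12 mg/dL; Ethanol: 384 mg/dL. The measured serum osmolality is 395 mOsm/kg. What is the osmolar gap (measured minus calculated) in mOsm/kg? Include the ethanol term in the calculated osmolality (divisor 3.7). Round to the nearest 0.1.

1.0 mOsm/kg

Calculated osmolality = 2·Na + glucose + BUN/2.8 + ethanol/3.7
= 2·140 + 5.9 + 12/2.8 + 384/3.7
= 280 + 5.90 + 4.29 + 103.78
= 393.97 mOsm/kg ≈ 394.0 mOsm/kg
Osmolar gap = measured − calculated = 395 − 394.0 = 1.0 mOsm/kg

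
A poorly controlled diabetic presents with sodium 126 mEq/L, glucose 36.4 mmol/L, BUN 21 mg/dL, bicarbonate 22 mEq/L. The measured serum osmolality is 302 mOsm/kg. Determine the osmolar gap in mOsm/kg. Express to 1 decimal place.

Calculated osmolality = 2·Na + glucose + BUN/2.8
= 2·126 + 36.4 + 21/2.8
= 252 + 36.40 + 7.50
= 295.9 mOsm/kg ≈ 295.9 mOsm/kg
Osmolar gap = measured − calculated = 302 − 295.9 = 6.1 mOsm/kg

6.1 mOsm/kg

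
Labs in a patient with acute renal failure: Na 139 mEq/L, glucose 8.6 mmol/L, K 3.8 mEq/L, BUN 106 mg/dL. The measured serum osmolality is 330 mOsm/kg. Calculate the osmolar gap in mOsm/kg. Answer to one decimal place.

Calculated osmolality = 2·Na + glucose + BUN/2.8
= 2·139 + 8.6 + 106/2.8
= 278 + 8.60 + 37.86
= 324.46 mOsm/kg ≈ 324.5 mOsm/kg
Osmolar gap = measured − calculated = 330 − 324.5 = 5.5 mOsm/kg

5.5 mOsm/kg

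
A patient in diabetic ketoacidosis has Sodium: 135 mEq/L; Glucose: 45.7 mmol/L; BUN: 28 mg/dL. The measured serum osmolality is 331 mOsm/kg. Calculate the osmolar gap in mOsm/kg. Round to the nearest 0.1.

5.3 mOsm/kg

Calculated osmolality = 2·Na + glucose + BUN/2.8
= 2·135 + 45.7 + 28/2.8
= 270 + 45.70 + 10
= 325.7 mOsm/kg ≈ 325.7 mOsm/kg
Osmolar gap = measured − calculated = 331 − 325.7 = 5.3 mOsm/kg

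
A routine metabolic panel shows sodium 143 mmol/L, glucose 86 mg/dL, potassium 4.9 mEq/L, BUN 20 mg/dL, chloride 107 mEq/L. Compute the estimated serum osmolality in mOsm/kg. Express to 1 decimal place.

Calculated osmolality = 2·Na + glucose/18 + BUN/2.8
= 2·143 + 86/18 + 20/2.8
= 286 + 4.78 + 7.14
= 297.92 mOsm/kg

297.9 mOsm/kg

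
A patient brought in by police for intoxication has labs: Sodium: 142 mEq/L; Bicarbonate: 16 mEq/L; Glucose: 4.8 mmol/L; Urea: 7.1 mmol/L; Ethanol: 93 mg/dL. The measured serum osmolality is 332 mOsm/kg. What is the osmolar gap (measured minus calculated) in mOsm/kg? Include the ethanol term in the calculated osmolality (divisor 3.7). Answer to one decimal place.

Calculated osmolality = 2·Na + glucose + urea + ethanol/3.7
= 2·142 + 4.8 + 7.1 + 93/3.7
= 284 + 4.80 + 7.10 + 25.14
= 321.04 mOsm/kg ≈ 321.0 mOsm/kg
Osmolar gap = measured − calculated = 332 − 321.0 = 11.0 mOsm/kg

11.0 mOsm/kg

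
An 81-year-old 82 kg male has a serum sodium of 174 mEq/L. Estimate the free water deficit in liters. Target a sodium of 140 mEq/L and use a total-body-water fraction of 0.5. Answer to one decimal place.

10.0 L

TBW = 0.5 · 82 = 41 L
Free water deficit = TBW · (Na/140 − 1)
= 41 · (174/140 − 1)
= 41 · 0.2429
= 9.96 L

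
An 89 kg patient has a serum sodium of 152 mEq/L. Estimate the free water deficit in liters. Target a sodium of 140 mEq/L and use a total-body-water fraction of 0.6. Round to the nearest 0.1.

4.6 L

TBW = 0.6 · 89 = 53.4 L
Free water deficit = TBW · (Na/140 − 1)
= 53.4 · (152/140 − 1)
= 53.4 · 0.0857
= 4.58 L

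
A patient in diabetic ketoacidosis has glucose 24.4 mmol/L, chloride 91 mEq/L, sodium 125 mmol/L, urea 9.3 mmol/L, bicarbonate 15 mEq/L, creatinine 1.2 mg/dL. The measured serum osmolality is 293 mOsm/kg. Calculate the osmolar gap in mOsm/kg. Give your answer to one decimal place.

Calculated osmolality = 2·Na + glucose + urea
= 2·125 + 24.4 + 9.3
= 250 + 24.40 + 9.30
= 283.7 mOsm/kg ≈ 283.7 mOsm/kg
Osmolar gap = measured − calculated = 293 − 283.7 = 9.3 mOsm/kg

9.3 mOsm/kg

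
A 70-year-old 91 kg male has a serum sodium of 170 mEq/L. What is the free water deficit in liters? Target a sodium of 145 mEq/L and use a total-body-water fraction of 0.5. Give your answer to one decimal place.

7.8 L

TBW = 0.5 · 91 = 45.5 L
Free water deficit = TBW · (Na/145 − 1)
= 45.5 · (170/145 − 1)
= 45.5 · 0.1724
= 7.84 L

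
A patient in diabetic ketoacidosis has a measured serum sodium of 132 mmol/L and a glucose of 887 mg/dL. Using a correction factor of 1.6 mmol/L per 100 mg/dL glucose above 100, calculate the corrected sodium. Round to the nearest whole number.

145 mmol/L

Corrected Na = measured Na + 1.6 · (glucose − 100)/100
= 132 + 1.6 · (887 − 100)/100
= 132 + 12.6
= 144.6 mmol/L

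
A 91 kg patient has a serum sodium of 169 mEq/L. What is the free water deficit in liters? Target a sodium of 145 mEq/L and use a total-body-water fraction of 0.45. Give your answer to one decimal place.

6.8 L

TBW = 0.45 · 91 = 40.95 L
Free water deficit = TBW · (Na/145 − 1)
= 40.95 · (169/145 − 1)
= 40.95 · 0.1655
= 6.78 L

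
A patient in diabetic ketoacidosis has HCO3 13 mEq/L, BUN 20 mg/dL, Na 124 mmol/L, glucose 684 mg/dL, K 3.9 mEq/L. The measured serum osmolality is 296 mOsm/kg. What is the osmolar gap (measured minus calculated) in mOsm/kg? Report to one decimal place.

Calculated osmolality = 2·Na + glucose/18 + BUN/2.8
= 2·124 + 684/18 + 20/2.8
= 248 + 38 + 7.14
= 293.14 mOsm/kg ≈ 293.1 mOsm/kg
Osmolar gap = measured − calculated = 296 − 293.1 = 2.9 mOsm/kg

2.9 mOsm/kg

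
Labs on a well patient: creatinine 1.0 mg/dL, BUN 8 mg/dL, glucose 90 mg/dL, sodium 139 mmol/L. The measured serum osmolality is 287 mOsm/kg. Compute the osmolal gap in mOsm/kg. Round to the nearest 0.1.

1.1 mOsm/kg

Calculated osmolality = 2·Na + glucose/18 + BUN/2.8
= 2·139 + 90/18 + 8/2.8
= 278 + 5 + 2.86
= 285.86 mOsm/kg ≈ 285.9 mOsm/kg
Osmolar gap = measured − calculated = 287 − 285.9 = 1.1 mOsm/kg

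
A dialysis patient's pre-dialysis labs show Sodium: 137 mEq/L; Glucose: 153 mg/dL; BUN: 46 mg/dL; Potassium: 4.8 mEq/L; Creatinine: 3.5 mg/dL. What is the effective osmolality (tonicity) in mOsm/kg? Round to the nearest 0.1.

Effective osmolality excludes urea (freely permeant across cell membranes):
2·Na + glucose/18
= 2·137 + 153/18
= 274 + 8.5
= 282.5 mOsm/kg

282.5 mOsm/kg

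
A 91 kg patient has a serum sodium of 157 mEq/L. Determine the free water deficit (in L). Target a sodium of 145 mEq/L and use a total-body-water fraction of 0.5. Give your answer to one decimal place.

TBW = 0.5 · 91 = 45.5 L
Free water deficit = TBW · (Na/145 − 1)
= 45.5 · (157/145 − 1)
= 45.5 · 0.0828
= 3.77 L

3.8 L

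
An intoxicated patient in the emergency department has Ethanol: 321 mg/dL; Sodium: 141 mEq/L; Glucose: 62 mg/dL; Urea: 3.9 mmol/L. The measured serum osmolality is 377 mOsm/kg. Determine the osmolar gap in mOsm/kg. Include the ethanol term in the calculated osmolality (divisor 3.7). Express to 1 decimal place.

0.9 mOsm/kg

Calculated osmolality = 2·Na + glucose/18 + urea + ethanol/3.7
= 2·141 + 62/18 + 3.9 + 321/3.7
= 282 + 3.44 + 3.90 + 86.76
= 376.1 mOsm/kg ≈ 376.1 mOsm/kg
Osmolar gap = measured − calculated = 377 − 376.1 = 0.9 mOsm/kg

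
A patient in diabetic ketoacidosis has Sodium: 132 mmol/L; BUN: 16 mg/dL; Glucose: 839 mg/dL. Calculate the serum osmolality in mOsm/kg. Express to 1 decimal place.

316.3 mOsm/kg

Calculated osmolality = 2·Na + glucose/18 + BUN/2.8
= 2·132 + 839/18 + 16/2.8
= 264 + 46.61 + 5.71
= 316.32 mOsm/kg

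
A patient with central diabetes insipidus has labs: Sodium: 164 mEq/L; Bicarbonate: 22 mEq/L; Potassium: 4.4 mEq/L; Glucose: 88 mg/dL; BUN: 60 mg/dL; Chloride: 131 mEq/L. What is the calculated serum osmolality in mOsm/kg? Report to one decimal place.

Calculated osmolality = 2·Na + glucose/18 + BUN/2.8
= 2·164 + 88/18 + 60/2.8
= 328 + 4.89 + 21.43
= 354.32 mOsm/kg

354.3 mOsm/kg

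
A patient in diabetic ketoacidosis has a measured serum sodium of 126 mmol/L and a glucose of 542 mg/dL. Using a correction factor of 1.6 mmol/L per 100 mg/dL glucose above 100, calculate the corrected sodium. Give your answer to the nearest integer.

Corrected Na = measured Na + 1.6 · (glucose − 100)/100
= 126 + 1.6 · (542 − 100)/100
= 126 + 7.1
= 133.1 mmol/L

133 mmol/L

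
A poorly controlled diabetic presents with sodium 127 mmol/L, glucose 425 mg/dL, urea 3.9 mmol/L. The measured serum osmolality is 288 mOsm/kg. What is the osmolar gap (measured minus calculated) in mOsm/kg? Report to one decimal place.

6.5 mOsm/kg

Calculated osmolality = 2·Na + glucose/18 + urea
= 2·127 + 425/18 + 3.9
= 254 + 23.61 + 3.90
= 281.51 mOsm/kg ≈ 281.5 mOsm/kg
Osmolar gap = measured − calculated = 288 − 281.5 = 6.5 mOsm/kg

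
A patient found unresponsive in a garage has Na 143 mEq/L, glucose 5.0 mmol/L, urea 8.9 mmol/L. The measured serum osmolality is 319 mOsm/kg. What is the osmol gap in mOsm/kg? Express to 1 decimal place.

Calculated osmolality = 2·Na + glucose + urea
= 2·143 + 5 + 8.9
= 286 + 5 + 8.90
= 299.9 mOsm/kg ≈ 299.9 mOsm/kg
Osmolar gap = measured − calculated = 319 − 299.9 = 19.1 mOsm/kg

19.1 mOsm/kg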